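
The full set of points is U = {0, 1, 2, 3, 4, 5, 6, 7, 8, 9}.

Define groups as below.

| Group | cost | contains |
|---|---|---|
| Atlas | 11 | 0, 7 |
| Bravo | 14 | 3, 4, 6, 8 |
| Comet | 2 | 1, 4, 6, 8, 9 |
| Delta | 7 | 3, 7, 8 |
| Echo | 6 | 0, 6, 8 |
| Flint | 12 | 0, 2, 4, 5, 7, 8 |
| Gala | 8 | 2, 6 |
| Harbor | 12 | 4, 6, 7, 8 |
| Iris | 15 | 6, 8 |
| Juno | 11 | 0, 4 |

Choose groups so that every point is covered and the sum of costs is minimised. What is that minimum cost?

Comet, Delta, Flint together cover every point (Comet ∪ Delta ∪ Flint = {0, 1, 2, 3, 4, 5, 6, 7, 8, 9}); total cost 2 + 7 + 12 = 21.
No covering selection has total cost below 21.

21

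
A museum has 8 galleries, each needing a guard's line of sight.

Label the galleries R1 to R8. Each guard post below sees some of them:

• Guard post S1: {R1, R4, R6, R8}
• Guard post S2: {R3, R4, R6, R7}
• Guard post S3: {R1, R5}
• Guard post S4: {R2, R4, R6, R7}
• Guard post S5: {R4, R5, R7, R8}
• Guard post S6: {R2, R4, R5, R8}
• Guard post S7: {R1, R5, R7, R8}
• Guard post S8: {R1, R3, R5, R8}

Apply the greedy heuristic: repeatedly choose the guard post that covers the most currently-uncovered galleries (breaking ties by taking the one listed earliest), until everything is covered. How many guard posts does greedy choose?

Greedy: pick S1 (covers 4 new) → pick S2 (covers 2 new) → pick S6 (covers 2 new). Total picks: 3.
(The true minimum cover uses only 2 guard posts, so greedy is not optimal here.)

3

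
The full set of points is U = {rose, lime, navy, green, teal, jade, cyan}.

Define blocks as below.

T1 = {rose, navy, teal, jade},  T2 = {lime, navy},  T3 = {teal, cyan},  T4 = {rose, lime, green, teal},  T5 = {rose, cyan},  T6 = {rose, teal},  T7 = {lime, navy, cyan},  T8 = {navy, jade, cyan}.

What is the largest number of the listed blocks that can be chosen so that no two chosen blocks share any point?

T4, T8 are pairwise disjoint (T4={rose,lime,green,teal}; T8={navy,jade,cyan}).
Every remaining block overlaps one of these, and no 3 of the listed blocks are pairwise disjoint, so 2 is the maximum.

2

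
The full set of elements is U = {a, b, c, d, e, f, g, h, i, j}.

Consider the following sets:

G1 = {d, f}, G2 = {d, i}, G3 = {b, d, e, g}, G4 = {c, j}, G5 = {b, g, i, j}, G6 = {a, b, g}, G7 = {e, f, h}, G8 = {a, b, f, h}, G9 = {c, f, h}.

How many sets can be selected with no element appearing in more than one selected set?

4

G2, G4, G6, G7 are pairwise disjoint (G2={d,i}; G4={c,j}; G6={a,b,g}; G7={e,f,h}).
Every remaining set overlaps one of these, and no 5 of the listed sets are pairwise disjoint, so 4 is the maximum.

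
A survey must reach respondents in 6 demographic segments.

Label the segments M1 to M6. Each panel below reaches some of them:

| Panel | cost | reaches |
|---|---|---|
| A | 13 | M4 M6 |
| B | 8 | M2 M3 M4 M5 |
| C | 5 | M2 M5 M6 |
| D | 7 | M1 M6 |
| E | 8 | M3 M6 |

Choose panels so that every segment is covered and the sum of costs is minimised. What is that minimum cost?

B, D together cover every segment (B ∪ D = {M1, M2, M3, M4, M5, M6}); total cost 8 + 7 = 15.
The greedy pick C, B, D costs 20; no covering selection beats 15.

15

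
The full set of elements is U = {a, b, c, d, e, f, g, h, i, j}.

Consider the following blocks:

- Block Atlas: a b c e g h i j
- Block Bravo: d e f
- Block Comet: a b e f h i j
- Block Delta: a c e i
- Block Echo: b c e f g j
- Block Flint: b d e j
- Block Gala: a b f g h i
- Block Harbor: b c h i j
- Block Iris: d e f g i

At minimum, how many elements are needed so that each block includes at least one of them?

Take T = {b, e}. Each listed block contains at least one of these, so T is a hitting set of size 2.
The blocks Bravo, Harbor are pairwise disjoint, so any hitting set needs a separate element for each — at least 2. Hence 2 is optimal.

2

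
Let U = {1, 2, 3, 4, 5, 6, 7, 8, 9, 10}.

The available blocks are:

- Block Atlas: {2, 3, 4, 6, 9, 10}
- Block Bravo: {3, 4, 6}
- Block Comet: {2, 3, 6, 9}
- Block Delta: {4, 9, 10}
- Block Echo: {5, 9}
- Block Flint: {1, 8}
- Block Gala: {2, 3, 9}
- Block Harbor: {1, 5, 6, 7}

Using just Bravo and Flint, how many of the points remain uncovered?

Union of Bravo, Flint = {1, 3, 4, 6, 8}.
Not covered: 2, 5, 7, 9, 10 — 5 points.

5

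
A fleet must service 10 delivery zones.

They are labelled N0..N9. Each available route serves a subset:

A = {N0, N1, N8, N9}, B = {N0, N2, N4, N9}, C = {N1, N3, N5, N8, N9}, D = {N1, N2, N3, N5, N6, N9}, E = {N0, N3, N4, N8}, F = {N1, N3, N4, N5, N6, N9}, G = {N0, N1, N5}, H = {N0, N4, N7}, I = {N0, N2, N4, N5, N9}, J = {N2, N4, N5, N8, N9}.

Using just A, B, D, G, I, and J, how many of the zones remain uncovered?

Union of A, B, D, G, I, J = {N0, N1, N2, N3, N4, N5, N6, N8, N9}.
Not covered: N7 — 1 zone.

1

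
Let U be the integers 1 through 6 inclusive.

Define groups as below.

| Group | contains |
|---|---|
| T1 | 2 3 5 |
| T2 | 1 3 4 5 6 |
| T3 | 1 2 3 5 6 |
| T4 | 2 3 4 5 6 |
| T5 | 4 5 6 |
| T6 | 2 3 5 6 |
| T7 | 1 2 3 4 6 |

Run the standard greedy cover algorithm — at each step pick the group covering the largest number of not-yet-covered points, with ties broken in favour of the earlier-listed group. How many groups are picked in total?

Greedy: pick T2 (covers 5 new) → pick T1 (covers 1 new). Total picks: 2.

2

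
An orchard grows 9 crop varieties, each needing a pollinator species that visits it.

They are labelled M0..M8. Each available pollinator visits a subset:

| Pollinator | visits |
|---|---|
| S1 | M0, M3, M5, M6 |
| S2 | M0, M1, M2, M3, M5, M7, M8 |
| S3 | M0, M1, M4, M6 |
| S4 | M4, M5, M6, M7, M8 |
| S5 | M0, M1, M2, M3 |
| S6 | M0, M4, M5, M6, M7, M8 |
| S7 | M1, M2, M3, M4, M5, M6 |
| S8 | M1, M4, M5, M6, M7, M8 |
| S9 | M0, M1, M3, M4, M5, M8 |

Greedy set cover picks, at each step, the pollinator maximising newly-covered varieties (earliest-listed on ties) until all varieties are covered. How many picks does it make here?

2

Greedy: pick S2 (covers 7 new) → pick S3 (covers 2 new). Total picks: 2.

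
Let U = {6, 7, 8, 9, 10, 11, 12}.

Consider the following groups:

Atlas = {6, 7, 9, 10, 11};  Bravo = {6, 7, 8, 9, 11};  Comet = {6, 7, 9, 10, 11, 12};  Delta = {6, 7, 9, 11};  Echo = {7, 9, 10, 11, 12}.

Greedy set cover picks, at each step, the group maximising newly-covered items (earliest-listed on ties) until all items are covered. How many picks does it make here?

2

Greedy: pick Comet (covers 6 new) → pick Bravo (covers 1 new). Total picks: 2.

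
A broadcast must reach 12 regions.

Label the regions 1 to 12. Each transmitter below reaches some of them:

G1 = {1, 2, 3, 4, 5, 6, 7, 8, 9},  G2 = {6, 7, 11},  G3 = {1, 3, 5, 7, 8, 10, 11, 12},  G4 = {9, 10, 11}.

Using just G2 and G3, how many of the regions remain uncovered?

Union of G2, G3 = {1, 3, 5, 6, 7, 8, 10, 11, 12}.
Not covered: 2, 4, 9 — 3 regions.

3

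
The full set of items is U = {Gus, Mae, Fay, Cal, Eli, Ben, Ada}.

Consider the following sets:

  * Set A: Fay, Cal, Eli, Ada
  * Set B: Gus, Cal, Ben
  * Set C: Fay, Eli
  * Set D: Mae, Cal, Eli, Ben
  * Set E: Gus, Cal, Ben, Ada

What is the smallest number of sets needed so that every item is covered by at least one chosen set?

3

A, D, and E cover everything between them: the union {Gus, Mae, Fay, Cal, Eli, Ben, Ada} is all of U.
Only D contains Mae, so D is forced; the remaining 3 items need at least 2 more sets (each remaining set adds at most 2) — so at least 3 sets are needed, and 3 is optimal.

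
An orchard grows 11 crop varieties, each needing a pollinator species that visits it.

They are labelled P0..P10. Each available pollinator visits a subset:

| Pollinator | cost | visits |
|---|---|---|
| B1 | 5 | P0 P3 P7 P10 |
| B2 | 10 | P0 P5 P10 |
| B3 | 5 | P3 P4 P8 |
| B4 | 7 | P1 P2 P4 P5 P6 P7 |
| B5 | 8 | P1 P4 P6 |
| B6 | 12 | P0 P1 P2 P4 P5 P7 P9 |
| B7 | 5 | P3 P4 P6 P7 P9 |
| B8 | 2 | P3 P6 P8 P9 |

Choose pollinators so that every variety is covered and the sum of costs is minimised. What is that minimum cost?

14

B1, B4, B8 together cover every variety (B1 ∪ B4 ∪ B8 = {P0, P1, P2, P3, P4, P5, P6, P7, P8, P9, P10}); total cost 5 + 7 + 2 = 14.
No covering selection has total cost below 14.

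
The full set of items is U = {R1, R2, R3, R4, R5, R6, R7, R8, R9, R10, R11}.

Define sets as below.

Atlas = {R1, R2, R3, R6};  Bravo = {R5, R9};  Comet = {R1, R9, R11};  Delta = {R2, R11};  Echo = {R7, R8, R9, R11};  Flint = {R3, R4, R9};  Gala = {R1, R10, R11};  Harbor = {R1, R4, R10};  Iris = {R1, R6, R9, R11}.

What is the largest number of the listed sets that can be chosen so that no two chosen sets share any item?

3

Bravo, Delta, Harbor are pairwise disjoint (Bravo={R5,R9}; Delta={R2,R11}; Harbor={R1,R4,R10}).
Every remaining set overlaps one of these, and no 4 of the listed sets are pairwise disjoint, so 3 is the maximum.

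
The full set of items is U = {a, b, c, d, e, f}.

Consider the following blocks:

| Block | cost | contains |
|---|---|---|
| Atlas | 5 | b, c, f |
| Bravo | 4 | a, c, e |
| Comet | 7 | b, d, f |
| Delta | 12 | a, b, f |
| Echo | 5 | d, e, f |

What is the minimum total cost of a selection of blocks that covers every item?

Bravo, Comet together cover every item (Bravo ∪ Comet = {a, b, c, d, e, f}); total cost 4 + 7 = 11.
No covering selection has total cost below 11.

11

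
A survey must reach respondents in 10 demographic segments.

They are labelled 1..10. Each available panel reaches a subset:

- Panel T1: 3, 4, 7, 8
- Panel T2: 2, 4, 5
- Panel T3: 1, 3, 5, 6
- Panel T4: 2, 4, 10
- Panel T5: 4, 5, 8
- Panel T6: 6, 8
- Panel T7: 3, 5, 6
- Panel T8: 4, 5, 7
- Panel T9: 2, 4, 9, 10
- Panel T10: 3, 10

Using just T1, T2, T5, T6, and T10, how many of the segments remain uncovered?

2

Union of T1, T2, T5, T6, T10 = {2, 3, 4, 5, 6, 7, 8, 10}.
Not covered: 1, 9 — 2 segments.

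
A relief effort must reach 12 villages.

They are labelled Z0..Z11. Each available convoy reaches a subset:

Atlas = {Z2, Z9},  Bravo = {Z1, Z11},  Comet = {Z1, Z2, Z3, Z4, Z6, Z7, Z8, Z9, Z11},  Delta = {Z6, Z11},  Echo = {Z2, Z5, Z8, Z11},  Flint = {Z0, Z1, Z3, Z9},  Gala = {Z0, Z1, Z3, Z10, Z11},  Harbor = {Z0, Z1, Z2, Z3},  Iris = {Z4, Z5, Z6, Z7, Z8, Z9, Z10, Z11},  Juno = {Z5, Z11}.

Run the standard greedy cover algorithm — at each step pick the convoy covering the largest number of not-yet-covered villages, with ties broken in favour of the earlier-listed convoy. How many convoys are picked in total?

Greedy: pick Comet (covers 9 new) → pick Gala (covers 2 new) → pick Echo (covers 1 new). Total picks: 3.
(The true minimum cover uses only 2 convoys, so greedy is not optimal here.)

3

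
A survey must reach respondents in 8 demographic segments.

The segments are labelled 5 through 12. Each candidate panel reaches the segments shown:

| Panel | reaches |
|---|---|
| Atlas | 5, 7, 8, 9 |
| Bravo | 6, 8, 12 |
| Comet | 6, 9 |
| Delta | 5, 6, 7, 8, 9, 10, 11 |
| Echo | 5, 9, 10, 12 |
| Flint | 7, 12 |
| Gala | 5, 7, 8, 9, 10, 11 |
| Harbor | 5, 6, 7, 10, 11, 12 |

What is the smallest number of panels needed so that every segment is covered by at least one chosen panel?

2

Take {Delta, Echo}. Their union is {5, 6, 7, 8, 9, 10, 11, 12}, which is all 8 segments.
No single panel has all 8 segments (the largest, Delta, has 7), so 2 is optimal.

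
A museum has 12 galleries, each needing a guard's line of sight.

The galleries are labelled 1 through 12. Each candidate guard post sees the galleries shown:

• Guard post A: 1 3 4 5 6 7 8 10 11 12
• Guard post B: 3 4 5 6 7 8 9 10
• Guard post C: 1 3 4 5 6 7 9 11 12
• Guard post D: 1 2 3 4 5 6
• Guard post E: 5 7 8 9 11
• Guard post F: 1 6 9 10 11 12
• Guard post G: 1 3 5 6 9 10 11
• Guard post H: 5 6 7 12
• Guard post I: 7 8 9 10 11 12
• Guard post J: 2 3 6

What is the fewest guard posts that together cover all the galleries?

2

D and I together: D ∪ I = {1, 2, 3, 4, 5, 6, 7, 8, 9, 10, 11, 12} — every gallery is covered.
No single guard post has all 12 galleries (the largest, A, has 10), so 2 is optimal.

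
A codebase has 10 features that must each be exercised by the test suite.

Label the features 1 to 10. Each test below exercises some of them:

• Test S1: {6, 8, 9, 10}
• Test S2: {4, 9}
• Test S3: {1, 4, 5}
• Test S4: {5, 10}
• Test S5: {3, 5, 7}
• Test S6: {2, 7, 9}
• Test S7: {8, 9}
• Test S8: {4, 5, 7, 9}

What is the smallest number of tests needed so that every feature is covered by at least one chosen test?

4

S1 and S3 and S5 and S6 together: S1 ∪ S3 ∪ S5 ∪ S6 = {1, 2, 3, 4, 5, 6, 7, 8, 9, 10} — every feature is covered.
Only S6 contains 2, so S6 is forced; the remaining 7 features need at least 3 more tests (each remaining test adds at most 3) — so at least 4 tests are needed, and 4 is optimal.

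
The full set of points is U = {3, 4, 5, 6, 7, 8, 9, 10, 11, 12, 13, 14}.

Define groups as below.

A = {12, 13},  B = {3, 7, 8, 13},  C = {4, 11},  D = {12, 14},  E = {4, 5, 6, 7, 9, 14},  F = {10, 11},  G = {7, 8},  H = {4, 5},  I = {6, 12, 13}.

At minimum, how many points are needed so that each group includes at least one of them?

The 4 points {4, 7, 11, 12} hit every group.
The groups D, F, G, H are pairwise disjoint, so any hitting set needs a separate point for each — at least 4. Hence 4 is optimal.

4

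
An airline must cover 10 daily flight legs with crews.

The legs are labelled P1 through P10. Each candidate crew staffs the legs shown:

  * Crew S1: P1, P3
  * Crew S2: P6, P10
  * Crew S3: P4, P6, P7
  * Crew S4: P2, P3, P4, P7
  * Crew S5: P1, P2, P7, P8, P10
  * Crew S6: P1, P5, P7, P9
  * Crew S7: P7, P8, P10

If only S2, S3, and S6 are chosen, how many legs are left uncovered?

3

Union of S2, S3, S6 = {P1, P4, P5, P6, P7, P9, P10}.
Not covered: P2, P3, P8 — 3 legs.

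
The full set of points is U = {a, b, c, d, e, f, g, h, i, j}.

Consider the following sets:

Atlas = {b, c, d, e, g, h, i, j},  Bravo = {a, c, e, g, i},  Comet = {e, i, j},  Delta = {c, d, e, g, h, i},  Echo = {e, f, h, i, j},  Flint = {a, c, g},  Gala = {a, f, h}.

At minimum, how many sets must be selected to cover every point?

2

Atlas and Gala cover everything between them: the union {a, b, c, d, e, f, g, h, i, j} is all of U.
No single set has all 10 points (the largest, Atlas, has 8), so 2 is optimal.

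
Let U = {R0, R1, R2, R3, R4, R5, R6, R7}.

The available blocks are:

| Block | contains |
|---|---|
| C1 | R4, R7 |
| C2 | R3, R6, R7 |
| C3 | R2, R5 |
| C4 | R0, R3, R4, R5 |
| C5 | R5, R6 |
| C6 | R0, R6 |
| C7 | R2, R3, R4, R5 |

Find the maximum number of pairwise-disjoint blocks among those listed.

C1, C3, C6 are pairwise disjoint (C1={R4,R7}; C3={R2,R5}; C6={R0,R6}).
Every remaining block overlaps one of these, and no 4 of the listed blocks are pairwise disjoint, so 3 is the maximum.

3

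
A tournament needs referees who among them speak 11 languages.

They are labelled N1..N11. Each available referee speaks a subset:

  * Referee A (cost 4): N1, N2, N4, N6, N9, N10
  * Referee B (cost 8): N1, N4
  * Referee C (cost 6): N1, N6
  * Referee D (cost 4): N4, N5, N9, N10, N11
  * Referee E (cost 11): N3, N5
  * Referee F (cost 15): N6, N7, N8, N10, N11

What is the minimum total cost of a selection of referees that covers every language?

30

A, E, F together cover every language (A ∪ E ∪ F = {N1, N2, N3, N4, N5, N6, N7, N8, N9, N10, N11}); total cost 4 + 11 + 15 = 30.
The greedy pick A, D, F, E costs 34; no covering selection beats 30.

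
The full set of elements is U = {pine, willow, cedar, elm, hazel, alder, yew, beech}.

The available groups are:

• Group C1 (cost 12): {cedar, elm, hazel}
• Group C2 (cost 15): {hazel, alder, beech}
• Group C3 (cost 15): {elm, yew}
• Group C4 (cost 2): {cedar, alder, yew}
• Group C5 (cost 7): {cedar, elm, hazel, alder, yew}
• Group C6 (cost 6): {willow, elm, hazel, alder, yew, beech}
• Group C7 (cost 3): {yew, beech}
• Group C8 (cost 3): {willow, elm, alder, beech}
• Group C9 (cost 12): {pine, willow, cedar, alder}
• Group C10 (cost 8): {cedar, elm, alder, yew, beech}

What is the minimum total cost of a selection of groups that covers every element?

18

C6, C9 together cover every element (C6 ∪ C9 = {pine, willow, cedar, elm, hazel, alder, yew, beech}); total cost 6 + 12 = 18.
The greedy pick C4, C8, C6, C9 costs 23; no covering selection beats 18.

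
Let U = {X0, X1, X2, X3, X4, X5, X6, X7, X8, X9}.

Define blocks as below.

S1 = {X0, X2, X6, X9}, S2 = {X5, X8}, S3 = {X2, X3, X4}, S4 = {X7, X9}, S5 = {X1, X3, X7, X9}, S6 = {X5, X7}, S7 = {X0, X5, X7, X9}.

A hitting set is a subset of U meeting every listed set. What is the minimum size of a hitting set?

3

Take H = {X4, X5, X9}. Each listed block contains at least one of these, so H is a hitting set of size 3.
The blocks S2, S3, S4 are pairwise disjoint, so any hitting set needs a separate item for each — at least 3. Hence 3 is optimal.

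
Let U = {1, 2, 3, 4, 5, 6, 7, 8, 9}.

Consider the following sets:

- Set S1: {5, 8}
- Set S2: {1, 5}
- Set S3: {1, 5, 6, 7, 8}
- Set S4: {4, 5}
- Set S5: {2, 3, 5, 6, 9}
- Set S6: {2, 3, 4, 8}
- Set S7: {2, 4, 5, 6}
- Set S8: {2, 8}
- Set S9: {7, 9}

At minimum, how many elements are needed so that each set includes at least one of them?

Take H = {2, 5, 9}. Each listed set contains at least one of these, so H is a hitting set of size 3.
The sets S2, S6, S9 are pairwise disjoint, so any hitting set needs a separate element for each — at least 3. Hence 3 is optimal.

3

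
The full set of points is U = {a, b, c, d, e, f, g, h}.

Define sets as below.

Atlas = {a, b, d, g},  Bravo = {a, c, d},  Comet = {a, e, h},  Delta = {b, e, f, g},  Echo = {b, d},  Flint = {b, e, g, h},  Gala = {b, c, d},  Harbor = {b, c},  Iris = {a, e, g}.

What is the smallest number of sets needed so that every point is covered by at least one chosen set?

Bravo and Comet and Delta together: Bravo ∪ Comet ∪ Delta = {a, b, c, d, e, f, g, h} — every point is covered.
Only Delta contains f, so Delta is forced; the remaining 4 points need at least 2 more sets (each remaining set adds at most 3) — so at least 3 sets are needed, and 3 is optimal.

3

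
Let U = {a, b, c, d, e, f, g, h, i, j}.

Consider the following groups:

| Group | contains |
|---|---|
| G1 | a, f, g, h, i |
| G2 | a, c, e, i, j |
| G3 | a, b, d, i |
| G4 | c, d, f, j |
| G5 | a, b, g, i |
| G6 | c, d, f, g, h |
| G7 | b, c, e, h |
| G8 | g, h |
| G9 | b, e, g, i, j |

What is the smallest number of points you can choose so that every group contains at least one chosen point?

3

The 3 points {f, h, i} hit every group.
No choice of 2 points meets every group, so 3 is the minimum.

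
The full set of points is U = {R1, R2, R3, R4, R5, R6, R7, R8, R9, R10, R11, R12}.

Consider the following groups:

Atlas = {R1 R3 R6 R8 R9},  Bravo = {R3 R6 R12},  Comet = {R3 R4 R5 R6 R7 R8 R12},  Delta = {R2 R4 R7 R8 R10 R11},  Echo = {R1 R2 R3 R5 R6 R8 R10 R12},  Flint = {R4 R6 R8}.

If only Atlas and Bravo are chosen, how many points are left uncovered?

Union of Atlas, Bravo = {R1, R3, R6, R8, R9, R12}.
Not covered: R2, R4, R5, R7, R10, R11 — 6 points.

6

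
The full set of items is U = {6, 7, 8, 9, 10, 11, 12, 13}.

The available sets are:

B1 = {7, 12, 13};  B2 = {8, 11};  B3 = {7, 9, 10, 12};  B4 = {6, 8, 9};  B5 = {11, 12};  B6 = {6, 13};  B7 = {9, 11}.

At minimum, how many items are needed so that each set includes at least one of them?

3

Take H = {9, 11, 13}. Each listed set contains at least one of these, so H is a hitting set of size 3.
The sets B2, B3, B6 are pairwise disjoint, so any hitting set needs a separate item for each — at least 3. Hence 3 is optimal.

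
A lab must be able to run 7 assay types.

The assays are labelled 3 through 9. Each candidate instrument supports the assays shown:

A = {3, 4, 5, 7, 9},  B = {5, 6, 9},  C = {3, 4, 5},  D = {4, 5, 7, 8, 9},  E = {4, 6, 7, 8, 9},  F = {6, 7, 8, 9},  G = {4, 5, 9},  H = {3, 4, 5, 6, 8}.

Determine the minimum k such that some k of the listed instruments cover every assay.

F and H together: F ∪ H = {3, 4, 5, 6, 7, 8, 9} — every assay is covered.
No single instrument has all 7 assays (the largest, A, has 5), so 2 is optimal.

2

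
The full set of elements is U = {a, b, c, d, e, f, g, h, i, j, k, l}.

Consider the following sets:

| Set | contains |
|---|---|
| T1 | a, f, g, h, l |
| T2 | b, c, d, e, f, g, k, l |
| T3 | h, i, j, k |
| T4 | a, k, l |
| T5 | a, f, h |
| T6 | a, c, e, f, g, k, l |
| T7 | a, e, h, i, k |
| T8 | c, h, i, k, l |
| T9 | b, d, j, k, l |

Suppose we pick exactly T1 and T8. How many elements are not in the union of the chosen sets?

4

Union of T1, T8 = {a, c, f, g, h, i, k, l}.
Not covered: b, d, e, j — 4 elements.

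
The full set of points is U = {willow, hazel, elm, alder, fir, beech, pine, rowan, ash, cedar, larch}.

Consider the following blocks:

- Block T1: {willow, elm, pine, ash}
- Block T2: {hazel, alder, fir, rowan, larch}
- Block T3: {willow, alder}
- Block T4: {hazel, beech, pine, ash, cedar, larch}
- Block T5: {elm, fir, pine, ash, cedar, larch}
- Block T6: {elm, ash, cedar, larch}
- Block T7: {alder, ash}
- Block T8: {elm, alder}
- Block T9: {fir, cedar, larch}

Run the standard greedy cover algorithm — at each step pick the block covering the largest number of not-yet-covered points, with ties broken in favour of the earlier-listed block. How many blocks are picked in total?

3

Greedy: pick T4 (covers 6 new) → pick T2 (covers 3 new) → pick T1 (covers 2 new). Total picks: 3.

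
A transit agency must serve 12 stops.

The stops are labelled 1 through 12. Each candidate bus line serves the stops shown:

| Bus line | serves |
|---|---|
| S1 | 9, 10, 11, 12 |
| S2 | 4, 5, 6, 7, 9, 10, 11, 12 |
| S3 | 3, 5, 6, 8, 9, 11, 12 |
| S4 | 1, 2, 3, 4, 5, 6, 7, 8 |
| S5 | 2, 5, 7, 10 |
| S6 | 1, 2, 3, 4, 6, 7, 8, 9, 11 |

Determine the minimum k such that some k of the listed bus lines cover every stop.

Take {S2, S6}. Their union is {1, 2, 3, 4, 5, 6, 7, 8, 9, 10, 11, 12}, which is all 12 stops.
No single bus line has all 12 stops (the largest, S6, has 9), so 2 is optimal.

2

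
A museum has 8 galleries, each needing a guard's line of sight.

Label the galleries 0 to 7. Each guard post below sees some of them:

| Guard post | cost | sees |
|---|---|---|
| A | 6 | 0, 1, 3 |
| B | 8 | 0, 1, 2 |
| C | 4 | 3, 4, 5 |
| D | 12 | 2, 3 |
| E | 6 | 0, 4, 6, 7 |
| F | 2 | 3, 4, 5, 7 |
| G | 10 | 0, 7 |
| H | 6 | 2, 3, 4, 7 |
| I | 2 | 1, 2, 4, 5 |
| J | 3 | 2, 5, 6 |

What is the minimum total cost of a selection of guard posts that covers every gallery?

E, F, I together cover every gallery (E ∪ F ∪ I = {0, 1, 2, 3, 4, 5, 6, 7}); total cost 6 + 2 + 2 = 10.
No covering selection has total cost below 10.

10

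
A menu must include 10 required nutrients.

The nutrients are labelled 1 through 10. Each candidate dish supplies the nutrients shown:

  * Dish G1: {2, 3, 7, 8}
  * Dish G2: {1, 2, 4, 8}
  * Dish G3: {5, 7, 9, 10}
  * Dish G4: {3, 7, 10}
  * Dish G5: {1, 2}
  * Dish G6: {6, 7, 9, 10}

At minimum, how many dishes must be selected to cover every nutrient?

4

Take {G1, G2, G3, G6}. Their union is {1, 2, 3, 4, 5, 6, 7, 8, 9, 10}, which is all 10 nutrients.
No 3 of the 6 dishes cover everything (all 20 combinations miss at least one nutrient), so 4 is optimal.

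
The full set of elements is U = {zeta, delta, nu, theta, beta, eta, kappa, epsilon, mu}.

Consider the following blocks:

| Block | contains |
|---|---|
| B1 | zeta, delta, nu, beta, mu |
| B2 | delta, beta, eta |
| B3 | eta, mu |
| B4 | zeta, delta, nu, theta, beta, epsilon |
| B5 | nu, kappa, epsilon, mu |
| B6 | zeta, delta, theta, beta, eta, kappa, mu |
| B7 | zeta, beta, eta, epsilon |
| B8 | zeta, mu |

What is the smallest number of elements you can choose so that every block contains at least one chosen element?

The 2 elements {beta, mu} hit every block.
The blocks B2, B8 are pairwise disjoint, so any hitting set needs a separate element for each — at least 2. Hence 2 is optimal.

2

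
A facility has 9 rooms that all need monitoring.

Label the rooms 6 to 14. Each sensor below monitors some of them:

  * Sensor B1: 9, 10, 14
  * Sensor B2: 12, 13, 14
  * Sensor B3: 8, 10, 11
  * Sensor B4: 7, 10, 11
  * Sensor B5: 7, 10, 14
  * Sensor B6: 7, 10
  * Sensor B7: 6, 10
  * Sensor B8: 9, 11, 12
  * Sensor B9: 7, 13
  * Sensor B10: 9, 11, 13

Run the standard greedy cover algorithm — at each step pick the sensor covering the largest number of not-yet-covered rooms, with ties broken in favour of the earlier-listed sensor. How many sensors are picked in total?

Greedy: pick B1 (covers 3 new) → pick B2 (covers 2 new) → pick B3 (covers 2 new) → pick B4 (covers 1 new) → pick B7 (covers 1 new). Total picks: 5.

5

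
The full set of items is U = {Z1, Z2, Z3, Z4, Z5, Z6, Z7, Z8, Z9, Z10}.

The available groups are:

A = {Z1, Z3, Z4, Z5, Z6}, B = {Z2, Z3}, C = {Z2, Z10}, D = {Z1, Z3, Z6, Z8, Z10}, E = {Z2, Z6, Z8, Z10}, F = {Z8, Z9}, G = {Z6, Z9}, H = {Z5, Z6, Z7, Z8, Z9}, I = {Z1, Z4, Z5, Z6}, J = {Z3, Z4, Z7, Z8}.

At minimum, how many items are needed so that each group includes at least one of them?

3

The 3 items {Z2, Z6, Z8} hit every group.
The groups B, F, I are pairwise disjoint, so any hitting set needs a separate item for each — at least 3. Hence 3 is optimal.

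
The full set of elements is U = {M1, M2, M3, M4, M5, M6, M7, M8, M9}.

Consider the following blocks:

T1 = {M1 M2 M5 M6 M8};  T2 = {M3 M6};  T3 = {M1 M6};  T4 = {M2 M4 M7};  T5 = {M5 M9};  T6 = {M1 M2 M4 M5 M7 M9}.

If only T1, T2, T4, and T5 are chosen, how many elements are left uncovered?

0

Union of T1, T2, T4, T5 = {M1, M2, M3, M4, M5, M6, M7, M8, M9} — that's every element, so 0 are uncovered.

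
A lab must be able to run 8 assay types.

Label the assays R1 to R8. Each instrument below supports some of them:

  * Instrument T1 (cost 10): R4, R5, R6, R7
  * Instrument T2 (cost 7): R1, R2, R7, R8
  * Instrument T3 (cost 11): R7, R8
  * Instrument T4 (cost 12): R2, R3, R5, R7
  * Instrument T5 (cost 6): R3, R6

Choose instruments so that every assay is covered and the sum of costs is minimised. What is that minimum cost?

T1, T2, T5 together cover every assay (T1 ∪ T2 ∪ T5 = {R1, R2, R3, R4, R5, R6, R7, R8}); total cost 10 + 7 + 6 = 23.
No covering selection has total cost below 23.

23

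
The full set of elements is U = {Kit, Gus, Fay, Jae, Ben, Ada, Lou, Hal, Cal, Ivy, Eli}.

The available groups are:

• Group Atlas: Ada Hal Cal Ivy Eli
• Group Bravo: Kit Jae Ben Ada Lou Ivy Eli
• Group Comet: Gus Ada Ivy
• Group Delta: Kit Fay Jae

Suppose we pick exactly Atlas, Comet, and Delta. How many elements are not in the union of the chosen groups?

2

Union of Atlas, Comet, Delta = {Kit, Gus, Fay, Jae, Ada, Hal, Cal, Ivy, Eli}.
Not covered: Ben, Lou — 2 elements.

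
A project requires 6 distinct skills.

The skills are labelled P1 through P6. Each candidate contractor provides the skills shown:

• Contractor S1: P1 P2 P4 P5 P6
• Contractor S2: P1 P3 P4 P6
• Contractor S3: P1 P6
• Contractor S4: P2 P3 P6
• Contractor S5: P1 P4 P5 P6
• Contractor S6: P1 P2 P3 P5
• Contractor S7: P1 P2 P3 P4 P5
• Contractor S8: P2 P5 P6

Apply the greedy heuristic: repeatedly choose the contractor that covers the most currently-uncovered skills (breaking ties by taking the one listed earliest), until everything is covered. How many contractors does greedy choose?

Greedy: pick S1 (covers 5 new) → pick S2 (covers 1 new). Total picks: 2.

2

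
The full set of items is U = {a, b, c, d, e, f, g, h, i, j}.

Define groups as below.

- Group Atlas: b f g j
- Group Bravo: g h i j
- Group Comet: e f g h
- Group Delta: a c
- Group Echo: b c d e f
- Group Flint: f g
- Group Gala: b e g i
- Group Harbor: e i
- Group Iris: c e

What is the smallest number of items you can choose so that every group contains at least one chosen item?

T = {c, g, i} meets every group (each contains at least one member of T), and |T| = 3.
The groups Atlas, Delta, Harbor are pairwise disjoint, so any hitting set needs a separate item for each — at least 3. Hence 3 is optimal.

3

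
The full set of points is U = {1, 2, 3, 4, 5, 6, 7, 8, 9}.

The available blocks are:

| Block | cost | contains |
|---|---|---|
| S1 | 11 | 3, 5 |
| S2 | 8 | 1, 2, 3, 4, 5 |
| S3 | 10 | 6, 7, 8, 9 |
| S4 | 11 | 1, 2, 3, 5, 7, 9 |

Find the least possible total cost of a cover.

18

S2, S3 together cover every point (S2 ∪ S3 = {1, 2, 3, 4, 5, 6, 7, 8, 9}); total cost 8 + 10 = 18.
No covering selection has total cost below 18.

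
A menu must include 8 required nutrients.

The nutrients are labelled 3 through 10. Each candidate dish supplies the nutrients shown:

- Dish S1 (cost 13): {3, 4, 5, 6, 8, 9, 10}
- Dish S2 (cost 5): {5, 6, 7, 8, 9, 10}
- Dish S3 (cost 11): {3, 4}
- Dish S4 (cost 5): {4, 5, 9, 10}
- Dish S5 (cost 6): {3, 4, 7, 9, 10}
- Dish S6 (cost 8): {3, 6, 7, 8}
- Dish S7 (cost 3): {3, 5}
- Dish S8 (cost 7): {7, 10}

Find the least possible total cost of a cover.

11

S2, S5 together cover every nutrient (S2 ∪ S5 = {3, 4, 5, 6, 7, 8, 9, 10}); total cost 5 + 6 = 11.
No covering selection has total cost below 11.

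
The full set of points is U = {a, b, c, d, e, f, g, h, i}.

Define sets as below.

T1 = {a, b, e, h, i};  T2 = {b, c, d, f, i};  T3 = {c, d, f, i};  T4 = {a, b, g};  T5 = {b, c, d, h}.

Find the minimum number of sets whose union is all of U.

Take {T1, T2, T4}. Their union is {a, b, c, d, e, f, g, h, i}, which is all 9 points.
Only T1 contains e, so T1 is forced; the remaining 4 points need at least 2 more sets (each remaining set adds at most 3) — so at least 3 sets are needed, and 3 is optimal.

3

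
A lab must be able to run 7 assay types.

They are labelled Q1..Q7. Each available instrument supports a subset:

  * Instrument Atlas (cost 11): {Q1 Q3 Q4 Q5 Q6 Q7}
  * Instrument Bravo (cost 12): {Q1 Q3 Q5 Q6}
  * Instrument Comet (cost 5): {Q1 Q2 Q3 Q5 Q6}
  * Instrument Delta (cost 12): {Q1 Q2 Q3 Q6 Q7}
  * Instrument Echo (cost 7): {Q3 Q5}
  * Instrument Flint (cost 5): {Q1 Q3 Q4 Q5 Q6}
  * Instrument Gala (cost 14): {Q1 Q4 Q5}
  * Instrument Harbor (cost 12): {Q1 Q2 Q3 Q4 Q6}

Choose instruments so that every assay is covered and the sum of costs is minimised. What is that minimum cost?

16

Atlas, Comet together cover every assay (Atlas ∪ Comet = {Q1, Q2, Q3, Q4, Q5, Q6, Q7}); total cost 11 + 5 = 16.
The greedy pick Comet, Flint, Atlas costs 21; no covering selection beats 16.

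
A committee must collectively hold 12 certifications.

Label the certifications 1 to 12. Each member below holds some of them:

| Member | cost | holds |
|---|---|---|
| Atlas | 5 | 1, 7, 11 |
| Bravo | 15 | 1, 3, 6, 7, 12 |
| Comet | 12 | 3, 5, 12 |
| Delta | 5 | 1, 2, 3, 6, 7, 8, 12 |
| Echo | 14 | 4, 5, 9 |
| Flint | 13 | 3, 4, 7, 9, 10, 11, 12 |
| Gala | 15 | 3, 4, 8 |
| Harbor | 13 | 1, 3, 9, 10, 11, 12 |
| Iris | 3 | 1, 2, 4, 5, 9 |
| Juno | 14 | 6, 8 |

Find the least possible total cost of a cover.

21

Delta, Flint, Iris together cover every certification (Delta ∪ Flint ∪ Iris = {1, 2, 3, 4, 5, 6, 7, 8, 9, 10, 11, 12}); total cost 5 + 13 + 3 = 21.
The greedy pick Iris, Delta, Atlas, Flint costs 26; no covering selection beats 21.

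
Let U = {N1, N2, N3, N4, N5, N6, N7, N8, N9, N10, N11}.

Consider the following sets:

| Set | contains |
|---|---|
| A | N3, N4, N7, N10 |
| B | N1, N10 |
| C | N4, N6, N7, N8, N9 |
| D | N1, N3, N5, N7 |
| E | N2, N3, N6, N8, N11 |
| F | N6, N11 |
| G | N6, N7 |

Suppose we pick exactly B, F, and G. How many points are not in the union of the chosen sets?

6

Union of B, F, G = {N1, N6, N7, N10, N11}.
Not covered: N2, N3, N4, N5, N8, N9 — 6 points.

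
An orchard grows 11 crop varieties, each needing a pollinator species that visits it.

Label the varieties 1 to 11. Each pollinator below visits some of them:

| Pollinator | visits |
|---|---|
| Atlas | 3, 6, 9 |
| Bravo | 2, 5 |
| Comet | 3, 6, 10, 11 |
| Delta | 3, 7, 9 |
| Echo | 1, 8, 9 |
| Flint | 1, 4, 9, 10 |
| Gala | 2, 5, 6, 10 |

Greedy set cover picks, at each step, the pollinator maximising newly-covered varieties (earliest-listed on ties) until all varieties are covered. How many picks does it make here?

5

Greedy: pick Comet (covers 4 new) → pick Echo (covers 3 new) → pick Bravo (covers 2 new) → pick Delta (covers 1 new) → pick Flint (covers 1 new). Total picks: 5.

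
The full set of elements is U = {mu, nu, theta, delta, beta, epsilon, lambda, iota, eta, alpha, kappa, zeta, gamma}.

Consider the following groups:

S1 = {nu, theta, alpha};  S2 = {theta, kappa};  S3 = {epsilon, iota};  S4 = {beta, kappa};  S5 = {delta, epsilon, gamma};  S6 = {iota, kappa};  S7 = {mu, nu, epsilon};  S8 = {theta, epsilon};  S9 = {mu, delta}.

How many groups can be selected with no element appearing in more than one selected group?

4

S1, S3, S4, S9 are pairwise disjoint (S1={nu,theta,alpha}; S3={epsilon,iota}; S4={beta,kappa}; S9={mu,delta}).
Every remaining group overlaps one of these, and no 5 of the listed groups are pairwise disjoint, so 4 is the maximum.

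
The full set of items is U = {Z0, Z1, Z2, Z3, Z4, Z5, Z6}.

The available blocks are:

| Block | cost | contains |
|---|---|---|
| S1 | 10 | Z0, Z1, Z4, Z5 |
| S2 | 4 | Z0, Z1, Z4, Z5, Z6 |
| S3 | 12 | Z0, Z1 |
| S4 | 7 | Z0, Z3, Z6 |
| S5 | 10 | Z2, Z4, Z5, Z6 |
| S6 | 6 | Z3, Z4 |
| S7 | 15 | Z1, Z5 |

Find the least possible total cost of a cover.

20

S2, S5, S6 together cover every item (S2 ∪ S5 ∪ S6 = {Z0, Z1, Z2, Z3, Z4, Z5, Z6}); total cost 4 + 10 + 6 = 20.
No covering selection has total cost below 20.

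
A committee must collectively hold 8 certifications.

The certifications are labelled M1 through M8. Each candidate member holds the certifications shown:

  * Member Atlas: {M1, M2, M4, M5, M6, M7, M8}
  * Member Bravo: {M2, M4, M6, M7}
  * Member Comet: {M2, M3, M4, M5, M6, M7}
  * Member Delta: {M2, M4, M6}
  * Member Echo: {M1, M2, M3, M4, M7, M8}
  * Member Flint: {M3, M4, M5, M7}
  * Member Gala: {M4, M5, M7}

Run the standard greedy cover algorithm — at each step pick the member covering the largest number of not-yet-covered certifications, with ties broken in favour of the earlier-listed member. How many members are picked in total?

Greedy: pick Atlas (covers 7 new) → pick Comet (covers 1 new). Total picks: 2.

2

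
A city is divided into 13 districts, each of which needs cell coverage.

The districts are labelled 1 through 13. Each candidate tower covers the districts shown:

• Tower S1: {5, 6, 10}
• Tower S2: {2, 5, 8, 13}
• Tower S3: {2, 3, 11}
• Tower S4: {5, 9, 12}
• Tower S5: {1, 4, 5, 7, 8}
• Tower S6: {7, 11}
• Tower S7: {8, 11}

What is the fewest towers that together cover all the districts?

S1 and S2 and S3 and S4 and S5 together: S1 ∪ S2 ∪ S3 ∪ S4 ∪ S5 = {1, 2, 3, 4, 5, 6, 7, 8, 9, 10, 11, 12, 13} — every district is covered.
No 4 of the 7 towers cover everything (all 35 combinations miss at least one district), so 5 is optimal.

5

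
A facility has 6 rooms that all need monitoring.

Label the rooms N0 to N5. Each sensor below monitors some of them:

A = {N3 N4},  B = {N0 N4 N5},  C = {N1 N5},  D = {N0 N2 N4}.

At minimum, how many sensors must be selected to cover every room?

3

Take {A, C, D}. Their union is {N0, N1, N2, N3, N4, N5}, which is all 6 rooms.
Only C contains N1, so C is forced; the remaining 4 rooms need at least 2 more sensors (each remaining sensor adds at most 3) — so at least 3 sensors are needed, and 3 is optimal.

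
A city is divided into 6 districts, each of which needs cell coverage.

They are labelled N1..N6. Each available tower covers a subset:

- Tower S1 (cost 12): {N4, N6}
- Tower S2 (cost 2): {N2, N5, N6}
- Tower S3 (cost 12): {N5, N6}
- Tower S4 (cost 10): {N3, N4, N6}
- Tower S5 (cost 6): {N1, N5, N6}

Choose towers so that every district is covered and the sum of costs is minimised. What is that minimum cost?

S2, S4, S5 together cover every district (S2 ∪ S4 ∪ S5 = {N1, N2, N3, N4, N5, N6}); total cost 2 + 10 + 6 = 18.
No covering selection has total cost below 18.

18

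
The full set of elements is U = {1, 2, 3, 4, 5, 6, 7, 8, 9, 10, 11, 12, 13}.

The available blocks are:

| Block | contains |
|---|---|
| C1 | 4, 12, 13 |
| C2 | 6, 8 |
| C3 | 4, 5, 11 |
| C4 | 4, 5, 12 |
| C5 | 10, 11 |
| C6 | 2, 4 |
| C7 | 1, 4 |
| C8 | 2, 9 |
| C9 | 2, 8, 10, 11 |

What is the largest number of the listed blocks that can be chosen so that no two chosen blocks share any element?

C2, C4, C5, C8 are pairwise disjoint (C2={6,8}; C4={4,5,12}; C5={10,11}; C8={2,9}).
Every remaining block overlaps one of these, and no 5 of the listed blocks are pairwise disjoint, so 4 is the maximum.

4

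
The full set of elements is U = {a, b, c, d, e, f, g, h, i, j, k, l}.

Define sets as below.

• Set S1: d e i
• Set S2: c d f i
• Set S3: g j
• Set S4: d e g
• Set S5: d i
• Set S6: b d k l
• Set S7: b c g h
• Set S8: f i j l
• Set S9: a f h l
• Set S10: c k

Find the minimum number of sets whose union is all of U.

5

Take {S1, S3, S7, S9, S10}. Their union is {a, b, c, d, e, f, g, h, i, j, k, l}, which is all 12 elements.
No 4 of the 10 sets cover everything (all 210 combinations miss at least one element), so 5 is optimal.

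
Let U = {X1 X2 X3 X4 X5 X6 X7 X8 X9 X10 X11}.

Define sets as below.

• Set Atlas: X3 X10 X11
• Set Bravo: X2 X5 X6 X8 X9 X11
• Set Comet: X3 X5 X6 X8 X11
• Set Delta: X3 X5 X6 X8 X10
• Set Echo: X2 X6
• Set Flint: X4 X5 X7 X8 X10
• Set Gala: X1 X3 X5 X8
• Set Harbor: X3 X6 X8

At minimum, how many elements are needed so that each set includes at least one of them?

3

H = {X3, X6, X10} meets every set (each contains at least one member of H), and |H| = 3.
No choice of 2 elements meets every set, so 3 is the minimum.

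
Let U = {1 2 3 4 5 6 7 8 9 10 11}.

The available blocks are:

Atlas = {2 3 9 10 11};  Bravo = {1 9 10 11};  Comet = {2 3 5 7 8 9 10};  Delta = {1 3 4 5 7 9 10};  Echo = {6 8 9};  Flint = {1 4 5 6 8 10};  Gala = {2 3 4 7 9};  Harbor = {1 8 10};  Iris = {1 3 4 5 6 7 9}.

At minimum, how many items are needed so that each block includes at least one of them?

The 2 items {1, 9} hit every block.
The blocks Gala, Harbor are pairwise disjoint, so any hitting set needs a separate item for each — at least 2. Hence 2 is optimal.

2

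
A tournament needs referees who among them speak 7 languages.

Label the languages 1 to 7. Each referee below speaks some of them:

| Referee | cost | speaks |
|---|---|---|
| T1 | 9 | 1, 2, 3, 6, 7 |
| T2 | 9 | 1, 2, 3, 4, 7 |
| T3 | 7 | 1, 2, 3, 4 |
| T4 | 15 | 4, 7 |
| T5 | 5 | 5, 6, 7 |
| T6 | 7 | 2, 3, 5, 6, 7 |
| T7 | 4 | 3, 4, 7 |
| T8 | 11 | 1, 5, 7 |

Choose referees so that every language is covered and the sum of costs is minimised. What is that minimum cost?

12

T3, T5 together cover every language (T3 ∪ T5 = {1, 2, 3, 4, 5, 6, 7}); total cost 7 + 5 = 12.
The greedy pick T7, T6, T3 costs 18; no covering selection beats 12.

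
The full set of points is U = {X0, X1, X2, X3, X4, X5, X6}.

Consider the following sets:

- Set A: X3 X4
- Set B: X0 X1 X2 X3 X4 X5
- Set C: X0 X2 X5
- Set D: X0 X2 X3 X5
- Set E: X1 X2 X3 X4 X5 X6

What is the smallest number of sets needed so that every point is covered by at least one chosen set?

C and E together: C ∪ E = {X0, X1, X2, X3, X4, X5, X6} — every point is covered.
No single set has all 7 points (the largest, B, has 6), so 2 is optimal.

2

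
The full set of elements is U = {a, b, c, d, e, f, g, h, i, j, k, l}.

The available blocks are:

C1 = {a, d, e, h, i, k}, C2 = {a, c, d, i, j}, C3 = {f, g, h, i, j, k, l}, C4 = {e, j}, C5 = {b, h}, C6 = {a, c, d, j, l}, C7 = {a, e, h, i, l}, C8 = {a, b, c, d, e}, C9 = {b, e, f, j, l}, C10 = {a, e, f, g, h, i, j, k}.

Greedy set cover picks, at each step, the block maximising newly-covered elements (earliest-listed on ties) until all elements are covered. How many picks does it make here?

Greedy: pick C10 (covers 8 new) → pick C6 (covers 3 new) → pick C5 (covers 1 new). Total picks: 3.
(The true minimum cover uses only 2 blocks, so greedy is not optimal here.)

3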